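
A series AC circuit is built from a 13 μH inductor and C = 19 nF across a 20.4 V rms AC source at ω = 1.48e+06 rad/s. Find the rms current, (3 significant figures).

1.25 A

X_L = ωL = 19.2 Ω
X_C = 1/(ωC) = 35.6 Ω
Net reactance X = X_L − X_C = -16.3 Ω
Z = − j16.3 Ω
|Z| = √(0² + 16.3²) = 16.3 Ω
I = V/|Z| = 20.4/16.3 = 1.25 A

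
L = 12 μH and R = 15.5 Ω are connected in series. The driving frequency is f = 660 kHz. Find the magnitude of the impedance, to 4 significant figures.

52.12 Ω

ω = 2πf = 4.147e+06 rad/s
X_L = ωL = 49.76 Ω
Z = 15.50 + j49.76 Ω
|Z| = √(15.50² + 49.76²) = 52.12 Ω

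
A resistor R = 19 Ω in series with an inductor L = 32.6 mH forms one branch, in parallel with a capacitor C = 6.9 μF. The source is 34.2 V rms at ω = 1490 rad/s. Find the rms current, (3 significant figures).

X_L = ωL = 48.6 Ω
X_C = 1/(ωC) = 97.3 Ω
Branch 1 (R+jX_L): Z₁ = 19.0 + j48.6 Ω, |Z₁| = 52.2 Ω
Branch 2 (−jX_C): Z₂ = −j97.3 Ω
Parallel: Z = Z₁Z₂/(Z₁+Z₂), |Z| = 97.1 Ω, ∠Z = 47.3°
I = V/|Z| = 34.2/97.1 = 352 mA

352 mA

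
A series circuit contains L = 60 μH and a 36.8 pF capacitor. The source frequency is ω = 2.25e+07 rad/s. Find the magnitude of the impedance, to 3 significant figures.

142 Ω

X_L = ωL = 1350 Ω
X_C = 1/(ωC) = 1210 Ω
Net reactance X = X_L − X_C = 142 Ω
Z = j142 Ω
|Z| = √(0² + 142²) = 142 Ω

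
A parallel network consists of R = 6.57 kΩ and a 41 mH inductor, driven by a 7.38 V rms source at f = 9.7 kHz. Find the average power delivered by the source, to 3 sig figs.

8.29 mW

ω = 2πf = 60950 rad/s
X_L = ωL = 2500 Ω
Parallel: admittances add. Y = 1/R + 1/(jωL)
Y = (0.000152 − j0.000400) S
|Y| = 0.000428 S → |Z| = 1/|Y| = 2340 Ω, ∠Z = −∠Y = 69.2°
I = V/|Z| = 3.16 mA
P = VI cos φ = 7.38 × 0.00316 × cos(69.2°) = 8.29 mW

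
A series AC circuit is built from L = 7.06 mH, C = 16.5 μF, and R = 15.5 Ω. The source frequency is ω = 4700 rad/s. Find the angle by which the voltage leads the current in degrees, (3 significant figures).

X_L = ωL = 33.2 Ω
X_C = 1/(ωC) = 12.9 Ω
Net reactance X = X_L − X_C = 20.3 Ω
Z = 15.5 + j20.3 Ω
|Z| = √(15.5² + 20.3²) = 25.5 Ω
∠Z = arctan(20.3/15.5) = 52.6°

52.6°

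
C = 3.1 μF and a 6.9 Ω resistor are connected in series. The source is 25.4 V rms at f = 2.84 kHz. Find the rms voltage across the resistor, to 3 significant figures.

9.06 V

ω = 2πf = 17840 rad/s
X_C = 1/(ωC) = 18.1 Ω
Z = 6.90 − j18.1 Ω
|Z| = √(6.90² + 18.1²) = 19.3 Ω
I = V/|Z| = 1.31 A
V_R = I·|Z_R| = 1.31 × 6.90 = 9.06 V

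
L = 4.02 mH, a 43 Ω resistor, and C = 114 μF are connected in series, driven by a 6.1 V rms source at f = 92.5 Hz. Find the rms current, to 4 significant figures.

ω = 2πf = 581.2 rad/s
X_L = ωL = 2.336 Ω
X_C = 1/(ωC) = 15.09 Ω
Net reactance X = X_L − X_C = -12.76 Ω
Z = 43.00 − j12.76 Ω
|Z| = √(43.00² + 12.76²) = 44.85 Ω
I = V/|Z| = 6.1/44.85 = 136.0 mA

136.0 mA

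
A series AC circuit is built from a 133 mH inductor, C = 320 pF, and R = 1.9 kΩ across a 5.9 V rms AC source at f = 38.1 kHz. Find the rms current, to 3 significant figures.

312 μA

ω = 2πf = 239400 rad/s
X_L = ωL = 31800 Ω
X_C = 1/(ωC) = 13100 Ω
Net reactance X = X_L − X_C = 18800 Ω
Z = 1900 + j18800 Ω
|Z| = √(1900² + 18800²) = 18900 Ω
I = V/|Z| = 5.9/18900 = 312 μA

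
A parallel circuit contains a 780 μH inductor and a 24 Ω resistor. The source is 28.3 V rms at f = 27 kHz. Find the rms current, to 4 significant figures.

1.198 A

ω = 2πf = 169600 rad/s
X_L = ωL = 132.3 Ω
Parallel: admittances add. Y = 1/R + 1/(jωL)
Y = (0.04167 − j0.007557) S
|Y| = 0.04235 S → |Z| = 1/|Y| = 23.61 Ω, ∠Z = −∠Y = 10.28°
I = V/|Z| = 28.3/23.61 = 1.198 A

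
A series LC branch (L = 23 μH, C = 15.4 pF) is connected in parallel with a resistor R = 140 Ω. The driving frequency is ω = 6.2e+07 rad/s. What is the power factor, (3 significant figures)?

0.938

X_L = ωL = 1430 Ω
X_C = 1/(ωC) = 1050 Ω
Branch 1: Z₁ = R = 140 Ω
Branch 2 (series LC): Z₂ = j(X_L − X_C) = j379 Ω
Parallel: Z = Z₁Z₂/(Z₁+Z₂), |Z| = 131 Ω, ∠Z = 20.3°
cos φ = cos(20.3°) = 0.938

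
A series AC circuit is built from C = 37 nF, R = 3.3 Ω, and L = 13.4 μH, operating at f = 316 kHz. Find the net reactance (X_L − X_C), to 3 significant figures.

ω = 2πf = 1.985e+06 rad/s
X_L = ωL = 26.6 Ω
X_C = 1/(ωC) = 13.6 Ω
X = 26.6 − 13.6 = 13.0 Ω

13.0 Ω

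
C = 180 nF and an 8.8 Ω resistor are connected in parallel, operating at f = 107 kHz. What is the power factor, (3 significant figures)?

ω = 2πf = 672300 rad/s
X_C = 1/(ωC) = 8.26 Ω
Parallel: admittances add. Y = 1/R + jωC
Y = (0.114 + j0.121) S
|Y| = 0.166 S → |Z| = 1/|Y| = 6.02 Ω, ∠Z = −∠Y = -46.8°
cos φ = cos(-46.8°) = 0.685

0.685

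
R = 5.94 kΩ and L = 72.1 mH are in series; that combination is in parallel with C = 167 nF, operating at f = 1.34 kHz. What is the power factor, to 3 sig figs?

0.119

ω = 2πf = 8419 rad/s
X_L = ωL = 607 Ω
X_C = 1/(ωC) = 711 Ω
Branch 1 (R+jX_L): Z₁ = 5940 + j607 Ω, |Z₁| = 5970 Ω
Branch 2 (−jX_C): Z₂ = −j711 Ω
Parallel: Z = Z₁Z₂/(Z₁+Z₂), |Z| = 715 Ω, ∠Z = -83.2°
cos φ = cos(-83.2°) = 0.119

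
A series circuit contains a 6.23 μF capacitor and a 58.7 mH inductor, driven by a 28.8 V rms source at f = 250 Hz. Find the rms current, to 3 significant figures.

ω = 2πf = 1571 rad/s
X_L = ωL = 92.2 Ω
X_C = 1/(ωC) = 102 Ω
Net reactance X = X_L − X_C = -9.98 Ω
Z = − j9.98 Ω
|Z| = √(0² + 9.98²) = 9.98 Ω
I = V/|Z| = 28.8/9.98 = 2.89 A

2.89 A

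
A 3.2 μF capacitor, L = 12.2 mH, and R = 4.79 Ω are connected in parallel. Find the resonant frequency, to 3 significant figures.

ω₀ = 1/√(LC) = 1/√(0.0122 × 3.2e-06) = 5061 rad/s
f₀ = ω₀/(2π) = 805 Hz

805 Hz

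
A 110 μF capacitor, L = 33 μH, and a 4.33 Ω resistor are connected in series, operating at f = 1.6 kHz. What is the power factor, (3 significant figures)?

ω = 2πf = 10050 rad/s
X_L = ωL = 0.332 Ω
X_C = 1/(ωC) = 0.904 Ω
Net reactance X = X_L − X_C = -0.573 Ω
Z = 4.33 − j0.573 Ω
|Z| = √(4.33² + 0.573²) = 4.37 Ω
∠Z = arctan(-0.573/4.33) = -7.53°
cos φ = cos(-7.53°) = 0.991

0.991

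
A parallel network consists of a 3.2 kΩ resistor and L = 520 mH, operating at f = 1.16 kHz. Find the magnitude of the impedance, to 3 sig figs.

2450 Ω

ω = 2πf = 7288 rad/s
X_L = ωL = 3790 Ω
Parallel: admittances add. Y = 1/R + 1/(jωL)
Y = (0.000313 − j0.000264) S
|Y| = 0.000409 S → |Z| = 1/|Y| = 2450 Ω, ∠Z = −∠Y = 40.2°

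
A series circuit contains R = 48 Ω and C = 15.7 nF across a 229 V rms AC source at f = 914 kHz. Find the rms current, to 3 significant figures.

4.65 A

ω = 2πf = 5.743e+06 rad/s
X_C = 1/(ωC) = 11.1 Ω
Z = 48.0 − j11.1 Ω
|Z| = √(48.0² + 11.1²) = 49.3 Ω
I = V/|Z| = 229/49.3 = 4.65 A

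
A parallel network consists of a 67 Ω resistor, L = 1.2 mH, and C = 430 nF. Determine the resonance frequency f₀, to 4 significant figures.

ω₀ = 1/√(LC) = 1/√(0.0012 × 4.3e-07) = 44020 rad/s
f₀ = ω₀/(2π) = 7.006 kHz

7.006 kHz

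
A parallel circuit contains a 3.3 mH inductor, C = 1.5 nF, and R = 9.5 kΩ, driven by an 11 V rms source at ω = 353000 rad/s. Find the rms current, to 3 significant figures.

X_L = ωL = 1160 Ω
X_C = 1/(ωC) = 1890 Ω
Parallel: admittances add. Y = 1/R + 1/(jωL) + jωC
Y = (0.000105 − j0.000329) S
|Y| = 0.000345 S → |Z| = 1/|Y| = 2900 Ω, ∠Z = −∠Y = 72.3°
I = V/|Z| = 11/2900 = 3.80 mA

3.80 mA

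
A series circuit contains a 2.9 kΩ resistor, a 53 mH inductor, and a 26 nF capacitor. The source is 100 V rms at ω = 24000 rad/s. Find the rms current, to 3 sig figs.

34.3 mA

X_L = ωL = 1270 Ω
X_C = 1/(ωC) = 1600 Ω
Net reactance X = X_L − X_C = -331 Ω
Z = 2900 − j331 Ω
|Z| = √(2900² + 331²) = 2920 Ω
I = V/|Z| = 100/2920 = 34.3 mA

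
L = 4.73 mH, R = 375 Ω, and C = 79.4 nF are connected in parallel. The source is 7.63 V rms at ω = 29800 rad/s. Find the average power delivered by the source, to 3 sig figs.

X_L = ωL = 141 Ω
X_C = 1/(ωC) = 423 Ω
Parallel: admittances add. Y = 1/R + 1/(jωL) + jωC
Y = (0.00267 − j0.00473) S
|Y| = 0.00543 S → |Z| = 1/|Y| = 184 Ω, ∠Z = −∠Y = 60.6°
I = V/|Z| = 41.4 mA
P = VI cos φ = 7.63 × 0.0414 × cos(60.6°) = 155 mW

155 mW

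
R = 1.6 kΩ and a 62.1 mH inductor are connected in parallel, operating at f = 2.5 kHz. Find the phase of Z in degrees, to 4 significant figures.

ω = 2πf = 15710 rad/s
X_L = ωL = 975.5 Ω
Parallel: admittances add. Y = 1/R + 1/(jωL)
Y = (0.0006250 − j0.001025) S
|Y| = 0.001201 S → |Z| = 1/|Y| = 832.9 Ω, ∠Z = −∠Y = 58.63°

58.63°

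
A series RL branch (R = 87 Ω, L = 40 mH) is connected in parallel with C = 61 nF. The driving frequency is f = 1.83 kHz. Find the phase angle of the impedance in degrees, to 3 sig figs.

74.1°

ω = 2πf = 11500 rad/s
X_L = ωL = 460 Ω
X_C = 1/(ωC) = 1430 Ω
Branch 1 (R+jX_L): Z₁ = 87.0 + j460 Ω, |Z₁| = 468 Ω
Branch 2 (−jX_C): Z₂ = −j1430 Ω
Parallel: Z = Z₁Z₂/(Z₁+Z₂), |Z| = 688 Ω, ∠Z = 74.1°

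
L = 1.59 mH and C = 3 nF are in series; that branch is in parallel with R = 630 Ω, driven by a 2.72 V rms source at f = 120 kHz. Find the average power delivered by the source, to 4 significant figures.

11.74 mW

ω = 2πf = 754000 rad/s
X_L = ωL = 1199 Ω
X_C = 1/(ωC) = 442.1 Ω
Branch 1: Z₁ = R = 630.0 Ω
Branch 2 (series LC): Z₂ = j(X_L − X_C) = j756.7 Ω
Parallel: Z = Z₁Z₂/(Z₁+Z₂), |Z| = 484.2 Ω, ∠Z = 39.78°
I = V/|Z| = 5.618 mA
P = VI cos φ = 2.72 × 0.005618 × cos(39.78°) = 11.74 mW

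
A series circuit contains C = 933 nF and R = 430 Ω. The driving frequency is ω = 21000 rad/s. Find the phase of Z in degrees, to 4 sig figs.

X_C = 1/(ωC) = 51.04 Ω
Z = 430.0 − j51.04 Ω
|Z| = √(430.0² + 51.04²) = 433.0 Ω
∠Z = arctan(-51.04/430.0) = -6.769°

-6.769°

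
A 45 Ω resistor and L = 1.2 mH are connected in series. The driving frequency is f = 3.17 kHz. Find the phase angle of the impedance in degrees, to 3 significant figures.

ω = 2πf = 19920 rad/s
X_L = ωL = 23.9 Ω
Z = 45.0 + j23.9 Ω
|Z| = √(45.0² + 23.9²) = 51.0 Ω
∠Z = arctan(23.9/45.0) = 28.0°

28.0°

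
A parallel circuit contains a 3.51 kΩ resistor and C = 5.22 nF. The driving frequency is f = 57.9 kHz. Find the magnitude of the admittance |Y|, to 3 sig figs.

1.92 mS

ω = 2πf = 363800 rad/s
X_C = 1/(ωC) = 527 Ω
Parallel: admittances add. Y = 1/R + jωC
Y = (0.000285 + j0.00190) S
|Y| = 0.00192 S → |Z| = 1/|Y| = 521 Ω, ∠Z = −∠Y = -81.5°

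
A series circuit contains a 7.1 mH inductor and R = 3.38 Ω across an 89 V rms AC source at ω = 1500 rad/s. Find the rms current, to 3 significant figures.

7.97 A

X_L = ωL = 10.7 Ω
Z = 3.38 + j10.7 Ω
|Z| = √(3.38² + 10.7²) = 11.2 Ω
I = V/|Z| = 89/11.2 = 7.97 A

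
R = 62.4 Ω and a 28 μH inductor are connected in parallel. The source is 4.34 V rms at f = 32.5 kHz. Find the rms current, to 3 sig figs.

762 mA

ω = 2πf = 204200 rad/s
X_L = ωL = 5.72 Ω
Parallel: admittances add. Y = 1/R + 1/(jωL)
Y = (0.0160 − j0.175) S
|Y| = 0.176 S → |Z| = 1/|Y| = 5.69 Ω, ∠Z = −∠Y = 84.8°
I = V/|Z| = 4.34/5.69 = 762 mA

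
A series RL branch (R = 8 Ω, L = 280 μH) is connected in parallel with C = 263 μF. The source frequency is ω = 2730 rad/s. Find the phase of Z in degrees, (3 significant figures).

X_L = ωL = 0.764 Ω
X_C = 1/(ωC) = 1.39 Ω
Branch 1 (R+jX_L): Z₁ = 8.00 + j0.764 Ω, |Z₁| = 8.04 Ω
Branch 2 (−jX_C): Z₂ = −j1.39 Ω
Parallel: Z = Z₁Z₂/(Z₁+Z₂), |Z| = 1.39 Ω, ∠Z = -80.1°

-80.1°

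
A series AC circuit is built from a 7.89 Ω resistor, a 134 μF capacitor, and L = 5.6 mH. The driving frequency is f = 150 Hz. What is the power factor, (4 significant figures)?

ω = 2πf = 942.5 rad/s
X_L = ωL = 5.278 Ω
X_C = 1/(ωC) = 7.918 Ω
Net reactance X = X_L − X_C = -2.640 Ω
Z = 7.890 − j2.640 Ω
|Z| = √(7.890² + 2.640²) = 8.320 Ω
∠Z = arctan(-2.640/7.890) = -18.50°
cos φ = cos(-18.50°) = 0.9483

0.9483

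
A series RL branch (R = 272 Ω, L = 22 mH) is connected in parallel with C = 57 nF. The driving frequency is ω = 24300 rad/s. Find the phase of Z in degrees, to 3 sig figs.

7.59°

X_L = ωL = 535 Ω
X_C = 1/(ωC) = 722 Ω
Branch 1 (R+jX_L): Z₁ = 272 + j535 Ω, |Z₁| = 600 Ω
Branch 2 (−jX_C): Z₂ = −j722 Ω
Parallel: Z = Z₁Z₂/(Z₁+Z₂), |Z| = 1310 Ω, ∠Z = 7.59°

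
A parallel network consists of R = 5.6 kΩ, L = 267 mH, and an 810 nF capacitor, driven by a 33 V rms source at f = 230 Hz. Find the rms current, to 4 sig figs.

ω = 2πf = 1445 rad/s
X_L = ωL = 385.9 Ω
X_C = 1/(ωC) = 854.3 Ω
Parallel: admittances add. Y = 1/R + 1/(jωL) + jωC
Y = (0.0001786 − j0.001421) S
|Y| = 0.001432 S → |Z| = 1/|Y| = 698.2 Ω, ∠Z = −∠Y = 82.84°
I = V/|Z| = 33/698.2 = 47.27 mA

47.27 mA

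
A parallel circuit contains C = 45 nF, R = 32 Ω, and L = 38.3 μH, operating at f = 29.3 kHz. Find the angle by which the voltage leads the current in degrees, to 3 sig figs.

ω = 2πf = 184100 rad/s
X_L = ωL = 7.05 Ω
X_C = 1/(ωC) = 121 Ω
Parallel: admittances add. Y = 1/R + 1/(jωL) + jωC
Y = (0.0312 − j0.134) S
|Y| = 0.137 S → |Z| = 1/|Y| = 7.29 Ω, ∠Z = −∠Y = 76.8°

76.8°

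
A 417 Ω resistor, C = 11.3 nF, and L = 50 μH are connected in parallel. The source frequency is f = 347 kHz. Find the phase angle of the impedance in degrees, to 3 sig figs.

ω = 2πf = 2.18e+06 rad/s
X_L = ωL = 109 Ω
X_C = 1/(ωC) = 40.6 Ω
Parallel: admittances add. Y = 1/R + 1/(jωL) + jωC
Y = (0.00240 + j0.0155) S
|Y| = 0.0156 S → |Z| = 1/|Y| = 63.9 Ω, ∠Z = −∠Y = -81.2°

-81.2°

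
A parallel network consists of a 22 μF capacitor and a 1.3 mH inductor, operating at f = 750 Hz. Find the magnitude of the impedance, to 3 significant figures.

ω = 2πf = 4712 rad/s
X_L = ωL = 6.13 Ω
X_C = 1/(ωC) = 9.65 Ω
Parallel: admittances add. Y = 1/(jωL) + jωC
Y = (0 − j0.0596) S
|Y| = 0.0596 S → |Z| = 1/|Y| = 16.8 Ω, ∠Z = −∠Y = 90.0°

16.8 Ω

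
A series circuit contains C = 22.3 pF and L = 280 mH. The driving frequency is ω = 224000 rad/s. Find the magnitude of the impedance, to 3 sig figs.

X_L = ωL = 62700 Ω
X_C = 1/(ωC) = 200000 Ω
Net reactance X = X_L − X_C = -137000 Ω
Z = − j137000 Ω
|Z| = √(0² + 137000²) = 137000 Ω

137000 Ω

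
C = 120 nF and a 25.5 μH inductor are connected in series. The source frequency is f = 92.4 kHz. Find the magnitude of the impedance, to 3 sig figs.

0.451 Ω

ω = 2πf = 580600 rad/s
X_L = ωL = 14.8 Ω
X_C = 1/(ωC) = 14.4 Ω
Net reactance X = X_L − X_C = 0.451 Ω
Z = j0.451 Ω
|Z| = √(0² + 0.451²) = 0.451 Ω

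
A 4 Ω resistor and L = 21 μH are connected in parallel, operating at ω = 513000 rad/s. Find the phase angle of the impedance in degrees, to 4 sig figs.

20.37°

X_L = ωL = 10.77 Ω
Parallel: admittances add. Y = 1/R + 1/(jωL)
Y = (0.2500 − j0.09282) S
|Y| = 0.2667 S → |Z| = 1/|Y| = 3.750 Ω, ∠Z = −∠Y = 20.37°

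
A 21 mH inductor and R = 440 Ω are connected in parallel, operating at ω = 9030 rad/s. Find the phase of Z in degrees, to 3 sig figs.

X_L = ωL = 190 Ω
Parallel: admittances add. Y = 1/R + 1/(jωL)
Y = (0.00227 − j0.00527) S
|Y| = 0.00574 S → |Z| = 1/|Y| = 174 Ω, ∠Z = −∠Y = 66.7°

66.7°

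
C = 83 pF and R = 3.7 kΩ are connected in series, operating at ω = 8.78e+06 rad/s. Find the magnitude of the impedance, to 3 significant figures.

X_C = 1/(ωC) = 1370 Ω
Z = 3700 − j1370 Ω
|Z| = √(3700² + 1370²) = 3950 Ω

3950 Ω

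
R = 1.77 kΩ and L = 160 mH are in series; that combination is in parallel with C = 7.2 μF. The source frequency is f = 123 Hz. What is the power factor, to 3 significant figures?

0.101

ω = 2πf = 772.8 rad/s
X_L = ωL = 124 Ω
X_C = 1/(ωC) = 180 Ω
Branch 1 (R+jX_L): Z₁ = 1770 + j124 Ω, |Z₁| = 1770 Ω
Branch 2 (−jX_C): Z₂ = −j180 Ω
Parallel: Z = Z₁Z₂/(Z₁+Z₂), |Z| = 180 Ω, ∠Z = -84.2°
cos φ = cos(-84.2°) = 0.101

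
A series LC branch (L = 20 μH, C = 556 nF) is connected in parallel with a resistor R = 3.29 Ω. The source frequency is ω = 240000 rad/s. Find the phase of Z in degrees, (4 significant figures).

-50.69°

X_L = ωL = 4.800 Ω
X_C = 1/(ωC) = 7.494 Ω
Branch 1: Z₁ = R = 3.290 Ω
Branch 2 (series LC): Z₂ = j(X_L − X_C) = −j2.694 Ω
Parallel: Z = Z₁Z₂/(Z₁+Z₂), |Z| = 2.084 Ω, ∠Z = -50.69°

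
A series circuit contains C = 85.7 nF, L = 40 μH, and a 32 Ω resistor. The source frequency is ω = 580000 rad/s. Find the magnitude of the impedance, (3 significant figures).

32.1 Ω

X_L = ωL = 23.2 Ω
X_C = 1/(ωC) = 20.1 Ω
Net reactance X = X_L − X_C = 3.08 Ω
Z = 32.0 + j3.08 Ω
|Z| = √(32.0² + 3.08²) = 32.1 Ω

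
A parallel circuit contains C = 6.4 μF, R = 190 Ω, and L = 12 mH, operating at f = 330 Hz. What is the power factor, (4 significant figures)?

0.1919

ω = 2πf = 2073 rad/s
X_L = ωL = 24.88 Ω
X_C = 1/(ωC) = 75.36 Ω
Parallel: admittances add. Y = 1/R + 1/(jωL) + jωC
Y = (0.005263 − j0.02692) S
|Y| = 0.02743 S → |Z| = 1/|Y| = 36.46 Ω, ∠Z = −∠Y = 78.94°
cos φ = cos(78.94°) = 0.1919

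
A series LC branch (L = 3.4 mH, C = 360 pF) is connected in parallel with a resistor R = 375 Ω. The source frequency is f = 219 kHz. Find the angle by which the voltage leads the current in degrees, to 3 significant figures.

8.03°

ω = 2πf = 1.376e+06 rad/s
X_L = ωL = 4680 Ω
X_C = 1/(ωC) = 2020 Ω
Branch 1: Z₁ = R = 375 Ω
Branch 2 (series LC): Z₂ = j(X_L − X_C) = j2660 Ω
Parallel: Z = Z₁Z₂/(Z₁+Z₂), |Z| = 371 Ω, ∠Z = 8.03°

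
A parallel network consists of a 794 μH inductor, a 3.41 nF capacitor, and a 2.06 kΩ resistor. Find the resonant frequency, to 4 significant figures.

96.72 kHz

ω₀ = 1/√(LC) = 1/√(0.000794 × 3.41e-09) = 607700 rad/s
f₀ = ω₀/(2π) = 96.72 kHz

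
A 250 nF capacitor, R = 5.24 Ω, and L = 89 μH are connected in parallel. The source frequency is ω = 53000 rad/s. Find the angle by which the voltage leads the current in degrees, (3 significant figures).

46.2°

X_L = ωL = 4.72 Ω
X_C = 1/(ωC) = 75.5 Ω
Parallel: admittances add. Y = 1/R + 1/(jωL) + jωC
Y = (0.191 − j0.199) S
|Y| = 0.276 S → |Z| = 1/|Y| = 3.63 Ω, ∠Z = −∠Y = 46.2°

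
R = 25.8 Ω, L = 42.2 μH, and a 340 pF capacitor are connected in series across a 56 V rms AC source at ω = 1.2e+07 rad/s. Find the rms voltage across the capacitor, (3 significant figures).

X_L = ωL = 506 Ω
X_C = 1/(ωC) = 245 Ω
Net reactance X = X_L − X_C = 261 Ω
Z = 25.8 + j261 Ω
|Z| = √(25.8² + 261²) = 263 Ω
I = V/|Z| = 213 mA
V_C = I·|Z_C| = 0.213 × 245 = 52.3 V

52.3 V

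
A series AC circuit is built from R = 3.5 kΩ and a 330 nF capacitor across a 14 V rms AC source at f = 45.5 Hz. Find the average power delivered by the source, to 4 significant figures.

ω = 2πf = 285.9 rad/s
X_C = 1/(ωC) = 10600 Ω
Z = 3500 − j10600 Ω
|Z| = √(3500² + 10600²) = 11160 Ω
∠Z = arctan(-10600/3500) = -71.73°
I = V/|Z| = 1.254 mA
P = VI cos φ = 14 × 0.001254 × cos(-71.73°) = 5.505 mW

5.505 mW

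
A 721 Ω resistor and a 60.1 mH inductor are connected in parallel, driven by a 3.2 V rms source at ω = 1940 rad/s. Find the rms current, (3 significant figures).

27.8 mA

X_L = ωL = 117 Ω
Parallel: admittances add. Y = 1/R + 1/(jωL)
Y = (0.00139 − j0.00858) S
|Y| = 0.00869 S → |Z| = 1/|Y| = 115 Ω, ∠Z = −∠Y = 80.8°
I = V/|Z| = 3.2/115 = 27.8 mA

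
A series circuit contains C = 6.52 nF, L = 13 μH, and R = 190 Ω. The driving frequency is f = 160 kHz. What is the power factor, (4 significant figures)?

ω = 2πf = 1.005e+06 rad/s
X_L = ωL = 13.07 Ω
X_C = 1/(ωC) = 152.6 Ω
Net reactance X = X_L − X_C = -139.5 Ω
Z = 190.0 − j139.5 Ω
|Z| = √(190.0² + 139.5²) = 235.7 Ω
∠Z = arctan(-139.5/190.0) = -36.29°
cos φ = cos(-36.29°) = 0.8061

0.8061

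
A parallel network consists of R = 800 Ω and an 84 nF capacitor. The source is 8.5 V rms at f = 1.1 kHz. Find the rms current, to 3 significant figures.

ω = 2πf = 6912 rad/s
X_C = 1/(ωC) = 1720 Ω
Parallel: admittances add. Y = 1/R + jωC
Y = (0.00125 + j0.000581) S
|Y| = 0.00138 S → |Z| = 1/|Y| = 726 Ω, ∠Z = −∠Y = -24.9°
I = V/|Z| = 8.5/726 = 11.7 mA

11.7 mA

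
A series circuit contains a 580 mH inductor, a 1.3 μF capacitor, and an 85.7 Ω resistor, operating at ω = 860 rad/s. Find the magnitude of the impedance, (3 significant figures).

405 Ω

X_L = ωL = 499 Ω
X_C = 1/(ωC) = 894 Ω
Net reactance X = X_L − X_C = -396 Ω
Z = 85.7 − j396 Ω
|Z| = √(85.7² + 396²) = 405 Ω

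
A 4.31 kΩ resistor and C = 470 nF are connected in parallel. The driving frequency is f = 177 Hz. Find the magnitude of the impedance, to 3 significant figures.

1750 Ω

ω = 2πf = 1112 rad/s
X_C = 1/(ωC) = 1910 Ω
Parallel: admittances add. Y = 1/R + jωC
Y = (0.000232 + j0.000523) S
|Y| = 0.000572 S → |Z| = 1/|Y| = 1750 Ω, ∠Z = −∠Y = -66.1°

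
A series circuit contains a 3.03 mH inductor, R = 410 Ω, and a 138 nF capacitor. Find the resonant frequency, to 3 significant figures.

7.78 kHz

ω₀ = 1/√(LC) = 1/√(0.00303 × 1.38e-07) = 48900 rad/s
f₀ = ω₀/(2π) = 7.78 kHz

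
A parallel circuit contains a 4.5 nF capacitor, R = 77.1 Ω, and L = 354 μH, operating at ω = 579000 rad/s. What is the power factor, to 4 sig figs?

0.9850

X_L = ωL = 205.0 Ω
X_C = 1/(ωC) = 383.8 Ω
Parallel: admittances add. Y = 1/R + 1/(jωL) + jωC
Y = (0.01297 − j0.002273) S
|Y| = 0.01317 S → |Z| = 1/|Y| = 75.94 Ω, ∠Z = −∠Y = 9.942°
cos φ = cos(9.942°) = 0.9850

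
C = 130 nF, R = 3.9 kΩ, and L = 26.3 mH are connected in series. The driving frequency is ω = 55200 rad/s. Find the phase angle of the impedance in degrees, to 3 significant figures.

X_L = ωL = 1450 Ω
X_C = 1/(ωC) = 139 Ω
Net reactance X = X_L − X_C = 1310 Ω
Z = 3900 + j1310 Ω
|Z| = √(3900² + 1310²) = 4110 Ω
∠Z = arctan(1310/3900) = 18.6°

18.6°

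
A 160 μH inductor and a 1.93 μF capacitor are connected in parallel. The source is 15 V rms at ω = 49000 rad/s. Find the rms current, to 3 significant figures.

495 mA

X_L = ωL = 7.84 Ω
X_C = 1/(ωC) = 10.6 Ω
Parallel: admittances add. Y = 1/(jωL) + jωC
Y = (0 − j0.0330) S
|Y| = 0.0330 S → |Z| = 1/|Y| = 30.3 Ω, ∠Z = −∠Y = 90.0°
I = V/|Z| = 15/30.3 = 495 mA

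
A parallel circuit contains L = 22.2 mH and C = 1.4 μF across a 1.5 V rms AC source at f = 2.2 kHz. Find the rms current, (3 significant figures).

24.1 mA

ω = 2πf = 13820 rad/s
X_L = ωL = 307 Ω
X_C = 1/(ωC) = 51.7 Ω
Parallel: admittances add. Y = 1/(jωL) + jωC
Y = (0 + j0.0161) S
|Y| = 0.0161 S → |Z| = 1/|Y| = 62.1 Ω, ∠Z = −∠Y = -90.0°
I = V/|Z| = 1.5/62.1 = 24.1 mA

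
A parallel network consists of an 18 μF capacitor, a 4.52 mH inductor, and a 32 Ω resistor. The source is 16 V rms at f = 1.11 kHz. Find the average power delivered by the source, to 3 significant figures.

ω = 2πf = 6974 rad/s
X_L = ωL = 31.5 Ω
X_C = 1/(ωC) = 7.97 Ω
Parallel: admittances add. Y = 1/R + 1/(jωL) + jωC
Y = (0.0312 + j0.0938) S
|Y| = 0.0989 S → |Z| = 1/|Y| = 10.1 Ω, ∠Z = −∠Y = -71.6°
I = V/|Z| = 1.58 A
P = VI cos φ = 16 × 1.58 × cos(-71.6°) = 8.00 W

8.00 W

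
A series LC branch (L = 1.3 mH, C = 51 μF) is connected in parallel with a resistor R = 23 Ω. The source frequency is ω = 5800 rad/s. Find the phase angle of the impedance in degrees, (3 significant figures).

79.7°

X_L = ωL = 7.54 Ω
X_C = 1/(ωC) = 3.38 Ω
Branch 1: Z₁ = R = 23.0 Ω
Branch 2 (series LC): Z₂ = j(X_L − X_C) = j4.16 Ω
Parallel: Z = Z₁Z₂/(Z₁+Z₂), |Z| = 4.09 Ω, ∠Z = 79.7°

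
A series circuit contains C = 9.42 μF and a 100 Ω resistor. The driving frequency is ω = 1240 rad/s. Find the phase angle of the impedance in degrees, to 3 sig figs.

X_C = 1/(ωC) = 85.6 Ω
Z = 100 − j85.6 Ω
|Z| = √(100² + 85.6²) = 132 Ω
∠Z = arctan(-85.6/100) = -40.6°

-40.6°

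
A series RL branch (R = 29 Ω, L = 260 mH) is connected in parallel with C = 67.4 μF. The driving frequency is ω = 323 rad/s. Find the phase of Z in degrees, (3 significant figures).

X_L = ωL = 84.0 Ω
X_C = 1/(ωC) = 45.9 Ω
Branch 1 (R+jX_L): Z₁ = 29.0 + j84.0 Ω, |Z₁| = 88.8 Ω
Branch 2 (−jX_C): Z₂ = −j45.9 Ω
Parallel: Z = Z₁Z₂/(Z₁+Z₂), |Z| = 85.3 Ω, ∠Z = -71.7°

-71.7°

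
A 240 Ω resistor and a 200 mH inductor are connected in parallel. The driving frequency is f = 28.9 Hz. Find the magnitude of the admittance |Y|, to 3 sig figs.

27.8 mS

ω = 2πf = 181.6 rad/s
X_L = ωL = 36.3 Ω
Parallel: admittances add. Y = 1/R + 1/(jωL)
Y = (0.00417 − j0.0275) S
|Y| = 0.0278 S → |Z| = 1/|Y| = 35.9 Ω, ∠Z = −∠Y = 81.4°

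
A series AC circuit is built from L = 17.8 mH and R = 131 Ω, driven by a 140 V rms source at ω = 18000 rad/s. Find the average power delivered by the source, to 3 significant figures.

X_L = ωL = 320 Ω
Z = 131 + j320 Ω
|Z| = √(131² + 320²) = 346 Ω
∠Z = arctan(320/131) = 67.8°
I = V/|Z| = 404 mA
P = VI cos φ = 140 × 0.404 × cos(67.8°) = 21.4 W

21.4 W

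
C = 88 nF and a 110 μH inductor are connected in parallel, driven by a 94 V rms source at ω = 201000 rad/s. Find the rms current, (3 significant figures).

X_L = ωL = 22.1 Ω
X_C = 1/(ωC) = 56.5 Ω
Parallel: admittances add. Y = 1/(jωL) + jωC
Y = (0 − j0.0275) S
|Y| = 0.0275 S → |Z| = 1/|Y| = 36.3 Ω, ∠Z = −∠Y = 90.0°
I = V/|Z| = 94/36.3 = 2.59 A

2.59 A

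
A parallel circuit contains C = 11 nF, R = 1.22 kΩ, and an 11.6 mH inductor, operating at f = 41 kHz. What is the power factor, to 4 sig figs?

0.3117

ω = 2πf = 257600 rad/s
X_L = ωL = 2988 Ω
X_C = 1/(ωC) = 352.9 Ω
Parallel: admittances add. Y = 1/R + 1/(jωL) + jωC
Y = (0.0008197 + j0.002499) S
|Y| = 0.002630 S → |Z| = 1/|Y| = 380.2 Ω, ∠Z = −∠Y = -71.84°
cos φ = cos(-71.84°) = 0.3117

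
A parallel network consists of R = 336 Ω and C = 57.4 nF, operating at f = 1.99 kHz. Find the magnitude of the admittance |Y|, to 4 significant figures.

ω = 2πf = 12500 rad/s
X_C = 1/(ωC) = 1393 Ω
Parallel: admittances add. Y = 1/R + jωC
Y = (0.002976 + j0.0007177) S
|Y| = 0.003062 S → |Z| = 1/|Y| = 326.6 Ω, ∠Z = −∠Y = -13.56°

3.062 mS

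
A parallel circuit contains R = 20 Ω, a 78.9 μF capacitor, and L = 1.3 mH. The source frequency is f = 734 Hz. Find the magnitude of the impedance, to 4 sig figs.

4.918 Ω

ω = 2πf = 4612 rad/s
X_L = ωL = 5.995 Ω
X_C = 1/(ωC) = 2.748 Ω
Parallel: admittances add. Y = 1/R + 1/(jωL) + jωC
Y = (0.05000 + j0.1971) S
|Y| = 0.2033 S → |Z| = 1/|Y| = 4.918 Ω, ∠Z = −∠Y = -75.76°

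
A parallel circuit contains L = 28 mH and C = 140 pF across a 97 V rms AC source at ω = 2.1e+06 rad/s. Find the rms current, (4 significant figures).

X_L = ωL = 58800 Ω
X_C = 1/(ωC) = 3401 Ω
Parallel: admittances add. Y = 1/(jωL) + jωC
Y = (0 + j0.0002770) S
|Y| = 0.0002770 S → |Z| = 1/|Y| = 3610 Ω, ∠Z = −∠Y = -90.00°
I = V/|Z| = 97/3610 = 26.87 mA

26.87 mA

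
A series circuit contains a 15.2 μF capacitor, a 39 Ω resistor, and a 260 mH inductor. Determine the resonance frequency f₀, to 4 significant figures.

80.06 Hz

ω₀ = 1/√(LC) = 1/√(0.26 × 1.52e-05) = 503.0 rad/s
f₀ = ω₀/(2π) = 80.06 Hz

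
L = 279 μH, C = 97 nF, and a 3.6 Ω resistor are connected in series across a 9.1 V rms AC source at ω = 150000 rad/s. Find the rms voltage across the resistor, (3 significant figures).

X_L = ωL = 41.9 Ω
X_C = 1/(ωC) = 68.7 Ω
Net reactance X = X_L − X_C = -26.9 Ω
Z = 3.60 − j26.9 Ω
|Z| = √(3.60² + 26.9²) = 27.1 Ω
I = V/|Z| = 336 mA
V_R = I·|Z_R| = 0.336 × 3.60 = 1.21 V

1.21 V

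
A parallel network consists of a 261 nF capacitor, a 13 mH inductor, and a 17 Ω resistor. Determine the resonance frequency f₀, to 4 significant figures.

2.732 kHz

ω₀ = 1/√(LC) = 1/√(0.013 × 2.61e-07) = 17170 rad/s
f₀ = ω₀/(2π) = 2.732 kHz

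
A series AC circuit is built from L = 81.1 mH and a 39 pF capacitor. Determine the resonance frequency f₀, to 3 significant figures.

89.5 kHz

ω₀ = 1/√(LC) = 1/√(0.0811 × 3.9e-11) = 562300 rad/s
f₀ = ω₀/(2π) = 89.5 kHz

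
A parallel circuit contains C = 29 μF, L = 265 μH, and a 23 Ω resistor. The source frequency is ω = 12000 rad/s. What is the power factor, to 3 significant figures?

X_L = ωL = 3.18 Ω
X_C = 1/(ωC) = 2.87 Ω
Parallel: admittances add. Y = 1/R + 1/(jωL) + jωC
Y = (0.0435 + j0.0335) S
|Y| = 0.0549 S → |Z| = 1/|Y| = 18.2 Ω, ∠Z = −∠Y = -37.6°
cos φ = cos(-37.6°) = 0.792

0.792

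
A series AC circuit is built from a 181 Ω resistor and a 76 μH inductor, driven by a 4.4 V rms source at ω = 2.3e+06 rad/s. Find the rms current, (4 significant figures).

X_L = ωL = 174.8 Ω
Z = 181.0 + j174.8 Ω
|Z| = √(181.0² + 174.8²) = 251.6 Ω
I = V/|Z| = 4.4/251.6 = 17.49 mA

17.49 mA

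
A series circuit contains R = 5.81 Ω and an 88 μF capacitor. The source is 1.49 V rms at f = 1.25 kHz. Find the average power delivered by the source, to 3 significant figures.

360 mW

ω = 2πf = 7854 rad/s
X_C = 1/(ωC) = 1.45 Ω
Z = 5.81 − j1.45 Ω
|Z| = √(5.81² + 1.45²) = 5.99 Ω
∠Z = arctan(-1.45/5.81) = -14.0°
I = V/|Z| = 249 mA
P = VI cos φ = 1.49 × 0.249 × cos(-14.0°) = 360 mW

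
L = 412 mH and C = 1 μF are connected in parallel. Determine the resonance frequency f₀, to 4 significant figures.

248.0 Hz

ω₀ = 1/√(LC) = 1/√(0.412 × 1e-06) = 1558 rad/s
f₀ = ω₀/(2π) = 248.0 Hz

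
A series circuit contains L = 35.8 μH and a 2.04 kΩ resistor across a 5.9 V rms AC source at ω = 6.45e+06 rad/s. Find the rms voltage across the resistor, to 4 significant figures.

X_L = ωL = 230.9 Ω
Z = 2040 + j230.9 Ω
|Z| = √(2040² + 230.9²) = 2053 Ω
I = V/|Z| = 2.874 mA
V_R = I·|Z_R| = 0.002874 × 2040 = 5.863 V

5.863 V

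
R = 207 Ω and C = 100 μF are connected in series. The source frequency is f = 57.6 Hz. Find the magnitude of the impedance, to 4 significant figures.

208.8 Ω

ω = 2πf = 361.9 rad/s
X_C = 1/(ωC) = 27.63 Ω
Z = 207.0 − j27.63 Ω
|Z| = √(207.0² + 27.63²) = 208.8 Ω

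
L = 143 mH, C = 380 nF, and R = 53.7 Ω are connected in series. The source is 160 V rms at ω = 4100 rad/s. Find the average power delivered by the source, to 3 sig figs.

X_L = ωL = 586 Ω
X_C = 1/(ωC) = 642 Ω
Net reactance X = X_L − X_C = -55.5 Ω
Z = 53.7 − j55.5 Ω
|Z| = √(53.7² + 55.5²) = 77.3 Ω
∠Z = arctan(-55.5/53.7) = -46.0°
I = V/|Z| = 2.07 A
P = VI cos φ = 160 × 2.07 × cos(-46.0°) = 230 W

230 W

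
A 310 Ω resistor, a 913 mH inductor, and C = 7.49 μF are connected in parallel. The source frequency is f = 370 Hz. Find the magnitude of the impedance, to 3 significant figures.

ω = 2πf = 2325 rad/s
X_L = ωL = 2120 Ω
X_C = 1/(ωC) = 57.4 Ω
Parallel: admittances add. Y = 1/R + 1/(jωL) + jωC
Y = (0.00323 + j0.0169) S
|Y| = 0.0172 S → |Z| = 1/|Y| = 58.0 Ω, ∠Z = −∠Y = -79.2°

58.0 Ω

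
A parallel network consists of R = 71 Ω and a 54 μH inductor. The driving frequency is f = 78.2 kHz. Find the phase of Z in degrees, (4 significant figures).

ω = 2πf = 491300 rad/s
X_L = ωL = 26.53 Ω
Parallel: admittances add. Y = 1/R + 1/(jωL)
Y = (0.01408 − j0.03769) S
|Y| = 0.04024 S → |Z| = 1/|Y| = 24.85 Ω, ∠Z = −∠Y = 69.51°

69.51°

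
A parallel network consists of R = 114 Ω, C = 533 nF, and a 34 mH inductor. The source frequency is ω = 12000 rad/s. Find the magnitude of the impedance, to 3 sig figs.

X_L = ωL = 408 Ω
X_C = 1/(ωC) = 156 Ω
Parallel: admittances add. Y = 1/R + 1/(jωL) + jωC
Y = (0.00877 + j0.00395) S
|Y| = 0.00962 S → |Z| = 1/|Y| = 104 Ω, ∠Z = −∠Y = -24.2°

104 Ω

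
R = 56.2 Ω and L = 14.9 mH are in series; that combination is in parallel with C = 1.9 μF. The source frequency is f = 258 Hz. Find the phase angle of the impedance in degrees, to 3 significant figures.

12.7°

ω = 2πf = 1621 rad/s
X_L = ωL = 24.2 Ω
X_C = 1/(ωC) = 325 Ω
Branch 1 (R+jX_L): Z₁ = 56.2 + j24.2 Ω, |Z₁| = 61.2 Ω
Branch 2 (−jX_C): Z₂ = −j325 Ω
Parallel: Z = Z₁Z₂/(Z₁+Z₂), |Z| = 65.0 Ω, ∠Z = 12.7°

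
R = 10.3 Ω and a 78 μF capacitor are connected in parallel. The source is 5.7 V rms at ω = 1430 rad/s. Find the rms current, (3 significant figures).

843 mA

X_C = 1/(ωC) = 8.97 Ω
Parallel: admittances add. Y = 1/R + jωC
Y = (0.0971 + j0.112) S
|Y| = 0.148 S → |Z| = 1/|Y| = 6.76 Ω, ∠Z = −∠Y = -49.0°
I = V/|Z| = 5.7/6.76 = 843 mA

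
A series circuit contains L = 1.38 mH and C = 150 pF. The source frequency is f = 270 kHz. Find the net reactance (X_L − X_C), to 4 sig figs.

-1589 Ω

ω = 2πf = 1.696e+06 rad/s
X_L = ωL = 2341 Ω
X_C = 1/(ωC) = 3930 Ω
X = 2341 − 3930 = -1589 Ω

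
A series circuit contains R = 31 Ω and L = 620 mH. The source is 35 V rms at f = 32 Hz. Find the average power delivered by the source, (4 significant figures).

ω = 2πf = 201.1 rad/s
X_L = ωL = 124.7 Ω
Z = 31.00 + j124.7 Ω
|Z| = √(31.00² + 124.7²) = 128.5 Ω
∠Z = arctan(124.7/31.00) = 76.03°
I = V/|Z| = 272.5 mA
P = VI cos φ = 35 × 0.2725 × cos(76.03°) = 2.301 W

2.301 W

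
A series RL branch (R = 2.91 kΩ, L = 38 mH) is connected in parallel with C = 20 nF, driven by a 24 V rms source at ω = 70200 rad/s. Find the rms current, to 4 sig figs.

X_L = ωL = 2668 Ω
X_C = 1/(ωC) = 712.3 Ω
Branch 1 (R+jX_L): Z₁ = 2910 + j2668 Ω, |Z₁| = 3948 Ω
Branch 2 (−jX_C): Z₂ = −j712.3 Ω
Parallel: Z = Z₁Z₂/(Z₁+Z₂), |Z| = 802.0 Ω, ∠Z = -81.39°
I = V/|Z| = 24/802.0 = 29.93 mA

29.93 mA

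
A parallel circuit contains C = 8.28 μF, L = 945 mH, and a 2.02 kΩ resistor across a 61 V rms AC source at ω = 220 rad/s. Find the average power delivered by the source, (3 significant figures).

1.84 W

X_L = ωL = 208 Ω
X_C = 1/(ωC) = 549 Ω
Parallel: admittances add. Y = 1/R + 1/(jωL) + jωC
Y = (0.000495 − j0.00299) S
|Y| = 0.00303 S → |Z| = 1/|Y| = 330 Ω, ∠Z = −∠Y = 80.6°
I = V/|Z| = 185 mA
P = VI cos φ = 61 × 0.185 × cos(80.6°) = 1.84 W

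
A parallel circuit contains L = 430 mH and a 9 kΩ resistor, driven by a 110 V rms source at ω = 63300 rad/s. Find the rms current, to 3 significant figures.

12.9 mA

X_L = ωL = 27200 Ω
Parallel: admittances add. Y = 1/R + 1/(jωL)
Y = (0.000111 − j3.67e-05) S
|Y| = 0.000117 S → |Z| = 1/|Y| = 8540 Ω, ∠Z = −∠Y = 18.3°
I = V/|Z| = 110/8540 = 12.9 mA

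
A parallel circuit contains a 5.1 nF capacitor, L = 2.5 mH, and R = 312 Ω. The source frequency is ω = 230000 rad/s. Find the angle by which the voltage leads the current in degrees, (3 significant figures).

10.0°

X_L = ωL = 575 Ω
X_C = 1/(ωC) = 853 Ω
Parallel: admittances add. Y = 1/R + 1/(jωL) + jωC
Y = (0.00321 − j0.000566) S
|Y| = 0.00325 S → |Z| = 1/|Y| = 307 Ω, ∠Z = −∠Y = 10.0°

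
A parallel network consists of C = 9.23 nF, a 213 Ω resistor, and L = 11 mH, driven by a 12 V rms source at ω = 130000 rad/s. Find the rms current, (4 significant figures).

X_L = ωL = 1430 Ω
X_C = 1/(ωC) = 833.4 Ω
Parallel: admittances add. Y = 1/R + 1/(jωL) + jωC
Y = (0.004695 + j0.0005006) S
|Y| = 0.004721 S → |Z| = 1/|Y| = 211.8 Ω, ∠Z = −∠Y = -6.086°
I = V/|Z| = 12/211.8 = 56.66 mA

56.66 mA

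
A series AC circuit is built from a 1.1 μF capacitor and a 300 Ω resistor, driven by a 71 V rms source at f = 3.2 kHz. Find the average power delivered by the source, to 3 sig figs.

ω = 2πf = 20110 rad/s
X_C = 1/(ωC) = 45.2 Ω
Z = 300 − j45.2 Ω
|Z| = √(300² + 45.2²) = 303 Ω
∠Z = arctan(-45.2/300) = -8.57°
I = V/|Z| = 234 mA
P = VI cos φ = 71 × 0.234 × cos(-8.57°) = 16.4 W

16.4 W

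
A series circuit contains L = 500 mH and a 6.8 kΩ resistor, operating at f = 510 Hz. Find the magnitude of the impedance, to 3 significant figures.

ω = 2πf = 3204 rad/s
X_L = ωL = 1600 Ω
Z = 6800 + j1600 Ω
|Z| = √(6800² + 1600²) = 6990 Ω

6990 Ω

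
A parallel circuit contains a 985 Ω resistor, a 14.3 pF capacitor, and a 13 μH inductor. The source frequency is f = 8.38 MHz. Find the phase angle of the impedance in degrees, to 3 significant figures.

34.9°

ω = 2πf = 5.265e+07 rad/s
X_L = ωL = 684 Ω
X_C = 1/(ωC) = 1330 Ω
Parallel: admittances add. Y = 1/R + 1/(jωL) + jωC
Y = (0.00102 − j0.000708) S
|Y| = 0.00124 S → |Z| = 1/|Y| = 808 Ω, ∠Z = −∠Y = 34.9°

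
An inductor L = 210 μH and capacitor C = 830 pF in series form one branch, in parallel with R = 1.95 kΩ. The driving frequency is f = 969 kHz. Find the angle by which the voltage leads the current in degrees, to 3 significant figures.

61.0°

ω = 2πf = 6.088e+06 rad/s
X_L = ωL = 1280 Ω
X_C = 1/(ωC) = 198 Ω
Branch 1: Z₁ = R = 1950 Ω
Branch 2 (series LC): Z₂ = j(X_L − X_C) = j1080 Ω
Parallel: Z = Z₁Z₂/(Z₁+Z₂), |Z| = 945 Ω, ∠Z = 61.0°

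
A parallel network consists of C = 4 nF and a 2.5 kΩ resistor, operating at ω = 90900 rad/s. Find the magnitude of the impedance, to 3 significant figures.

1850 Ω

X_C = 1/(ωC) = 2750 Ω
Parallel: admittances add. Y = 1/R + jωC
Y = (0.000400 + j0.000364) S
|Y| = 0.000541 S → |Z| = 1/|Y| = 1850 Ω, ∠Z = −∠Y = -42.3°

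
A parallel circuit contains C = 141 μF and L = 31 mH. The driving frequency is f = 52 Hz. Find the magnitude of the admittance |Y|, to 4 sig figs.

ω = 2πf = 326.7 rad/s
X_L = ωL = 10.13 Ω
X_C = 1/(ωC) = 21.71 Ω
Parallel: admittances add. Y = 1/(jωL) + jωC
Y = (0 − j0.05266) S
|Y| = 0.05266 S → |Z| = 1/|Y| = 18.99 Ω, ∠Z = −∠Y = 90.00°

52.66 mS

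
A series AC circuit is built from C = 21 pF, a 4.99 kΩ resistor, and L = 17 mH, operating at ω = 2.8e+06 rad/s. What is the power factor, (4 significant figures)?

X_L = ωL = 47600 Ω
X_C = 1/(ωC) = 17010 Ω
Net reactance X = X_L − X_C = 30590 Ω
Z = 4990 + j30590 Ω
|Z| = √(4990² + 30590²) = 31000 Ω
∠Z = arctan(30590/4990) = 80.74°
cos φ = cos(80.74°) = 0.1610

0.1610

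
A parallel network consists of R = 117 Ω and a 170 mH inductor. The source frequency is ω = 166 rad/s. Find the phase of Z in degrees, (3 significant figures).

X_L = ωL = 28.2 Ω
Parallel: admittances add. Y = 1/R + 1/(jωL)
Y = (0.00855 − j0.0354) S
|Y| = 0.0365 S → |Z| = 1/|Y| = 27.4 Ω, ∠Z = −∠Y = 76.4°

76.4°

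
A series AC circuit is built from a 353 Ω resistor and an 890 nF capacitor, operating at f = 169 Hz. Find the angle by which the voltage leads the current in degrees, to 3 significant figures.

-71.6°

ω = 2πf = 1062 rad/s
X_C = 1/(ωC) = 1060 Ω
Z = 353 − j1060 Ω
|Z| = √(353² + 1060²) = 1120 Ω
∠Z = arctan(-1060/353) = -71.6°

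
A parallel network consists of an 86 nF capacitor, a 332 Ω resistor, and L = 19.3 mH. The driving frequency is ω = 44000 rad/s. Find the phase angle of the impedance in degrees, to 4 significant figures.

-40.87°

X_L = ωL = 849.2 Ω
X_C = 1/(ωC) = 264.3 Ω
Parallel: admittances add. Y = 1/R + 1/(jωL) + jωC
Y = (0.003012 + j0.002606) S
|Y| = 0.003983 S → |Z| = 1/|Y| = 251.1 Ω, ∠Z = −∠Y = -40.87°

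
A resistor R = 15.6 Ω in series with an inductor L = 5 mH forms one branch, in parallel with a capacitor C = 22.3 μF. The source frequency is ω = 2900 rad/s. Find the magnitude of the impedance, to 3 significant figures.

X_L = ωL = 14.5 Ω
X_C = 1/(ωC) = 15.5 Ω
Branch 1 (R+jX_L): Z₁ = 15.6 + j14.5 Ω, |Z₁| = 21.3 Ω
Branch 2 (−jX_C): Z₂ = −j15.5 Ω
Parallel: Z = Z₁Z₂/(Z₁+Z₂), |Z| = 21.1 Ω, ∠Z = -43.6°

21.1 Ω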